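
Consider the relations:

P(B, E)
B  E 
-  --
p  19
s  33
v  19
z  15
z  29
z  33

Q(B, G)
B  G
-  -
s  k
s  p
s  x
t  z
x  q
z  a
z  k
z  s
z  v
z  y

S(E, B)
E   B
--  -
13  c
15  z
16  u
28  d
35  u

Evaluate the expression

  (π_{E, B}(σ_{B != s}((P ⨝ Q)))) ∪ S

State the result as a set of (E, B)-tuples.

{(13, c), (15, z), (16, u), (28, d), (29, z), (33, z), (35, u)}

Joining P and Q on B yields {(s, 33, k), (s, 33, p), (s, 33, x), (z, 15, a), (z, 15, k), (z, 15, s), (z, 15, v), (z, 15, y), (z, 29, a), (z, 29, k), (z, 29, s), (z, 29, v), (z, 29, y), (z, 33, a), (z, 33, k), (z, 33, s), (z, 33, v), (z, 33, y)}.
Filtering on B != s leaves {(z, 15, a), (z, 15, k), (z, 15, s), (z, 15, v), (z, 15, y), (z, 29, a), (z, 29, k), (z, 29, s), (z, 29, v), (z, 29, y), (z, 33, a), (z, 33, k), (z, 33, s), (z, 33, v), (z, 33, y)}.
π_{E, B} gives {(15, z), (29, z), (33, z)} (12 duplicate(s) eliminated).
Union: {(15, z), (29, z), (33, z)} with {(13, c), (15, z), (16, u), (28, d), (35, u)} → {(13, c), (15, z), (16, u), (28, d), (29, z), (33, z), (35, u)}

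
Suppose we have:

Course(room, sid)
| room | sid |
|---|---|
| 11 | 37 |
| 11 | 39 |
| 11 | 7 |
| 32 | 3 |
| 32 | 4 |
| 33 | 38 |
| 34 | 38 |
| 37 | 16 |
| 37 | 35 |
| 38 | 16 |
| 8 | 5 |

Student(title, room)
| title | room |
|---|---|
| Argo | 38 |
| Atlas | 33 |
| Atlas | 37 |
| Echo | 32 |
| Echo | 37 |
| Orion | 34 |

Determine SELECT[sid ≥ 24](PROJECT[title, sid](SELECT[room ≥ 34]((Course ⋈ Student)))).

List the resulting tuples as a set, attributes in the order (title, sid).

Course ⋈ Student (natural join on room): {(32, 3, Echo), (32, 4, Echo), (33, 38, Atlas), (34, 38, Orion), (37, 16, Atlas), (37, 16, Echo), (37, 35, Atlas), (37, 35, Echo), (38, 16, Argo)}
Selection room ≥ 34: {(34, 38, Orion), (37, 16, Atlas), (37, 16, Echo), (37, 35, Atlas), (37, 35, Echo), (38, 16, Argo)}
π[title, sid]: project onto (title, sid) → {(Argo, 16), (Atlas, 16), (Atlas, 35), (Echo, 16), (Echo, 35), (Orion, 38)}
Selection sid ≥ 24: {(Atlas, 35), (Echo, 35), (Orion, 38)}

{(Atlas, 35), (Echo, 35), (Orion, 38)}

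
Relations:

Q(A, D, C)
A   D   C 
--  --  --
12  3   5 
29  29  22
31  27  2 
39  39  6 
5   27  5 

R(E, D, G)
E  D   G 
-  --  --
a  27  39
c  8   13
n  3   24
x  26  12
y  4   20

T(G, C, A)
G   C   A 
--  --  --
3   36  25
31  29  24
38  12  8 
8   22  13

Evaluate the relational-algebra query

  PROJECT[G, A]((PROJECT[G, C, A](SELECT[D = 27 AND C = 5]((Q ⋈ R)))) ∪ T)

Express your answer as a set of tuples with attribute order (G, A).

Natural join on D: {(12, 3, 5, n, 24), (31, 27, 2, a, 39), (5, 27, 5, a, 39)}
Apply σ_{D = 27 AND C = 5}; surviving tuples: {(5, 27, 5, a, 39)}
Projecting to G, C, A: {(39, 5, 5)}
Union: {(39, 5, 5)} with {(3, 36, 25), (31, 29, 24), (38, 12, 8), (8, 22, 13)} → {(3, 36, 25), (31, 29, 24), (38, 12, 8), (39, 5, 5), (8, 22, 13)}
Projecting to G, A: {(3, 25), (31, 24), (38, 8), (39, 5), (8, 13)}

{(3, 25), (31, 24), (38, 8), (39, 5), (8, 13)}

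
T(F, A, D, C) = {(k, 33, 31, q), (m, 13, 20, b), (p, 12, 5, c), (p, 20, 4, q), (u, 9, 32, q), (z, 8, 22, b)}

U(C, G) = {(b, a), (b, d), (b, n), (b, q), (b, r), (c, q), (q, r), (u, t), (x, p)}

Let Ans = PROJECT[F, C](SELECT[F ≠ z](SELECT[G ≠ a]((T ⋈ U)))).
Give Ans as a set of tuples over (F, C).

{(k, q), (m, b), (p, c), (p, q), (u, q)}

T ⋈ U (natural join on C): {(k, 33, 31, q, r), (m, 13, 20, b, a), (m, 13, 20, b, d), (m, 13, 20, b, n), (m, 13, 20, b, q), (m, 13, 20, b, r), (p, 12, 5, c, q), (p, 20, 4, q, r), (u, 9, 32, q, r), (z, 8, 22, b, a), (z, 8, 22, b, d), (z, 8, 22, b, n), (z, 8, 22, b, q), (z, 8, 22, b, r)}
σ[G ≠ a]: keep tuples satisfying G ≠ a → {(k, 33, 31, q, r), (m, 13, 20, b, d), (m, 13, 20, b, n), (m, 13, 20, b, q), (m, 13, 20, b, r), (p, 12, 5, c, q), (p, 20, 4, q, r), (u, 9, 32, q, r), (z, 8, 22, b, d), (z, 8, 22, b, n), (z, 8, 22, b, q), (z, 8, 22, b, r)}
σ[F ≠ z]: keep tuples satisfying F ≠ z → {(k, 33, 31, q, r), (m, 13, 20, b, d), (m, 13, 20, b, n), (m, 13, 20, b, q), (m, 13, 20, b, r), (p, 12, 5, c, q), (p, 20, 4, q, r), (u, 9, 32, q, r)}
π_{F, C} gives {(k, q), (m, b), (p, c), (p, q), (u, q)} (3 duplicate(s) eliminated).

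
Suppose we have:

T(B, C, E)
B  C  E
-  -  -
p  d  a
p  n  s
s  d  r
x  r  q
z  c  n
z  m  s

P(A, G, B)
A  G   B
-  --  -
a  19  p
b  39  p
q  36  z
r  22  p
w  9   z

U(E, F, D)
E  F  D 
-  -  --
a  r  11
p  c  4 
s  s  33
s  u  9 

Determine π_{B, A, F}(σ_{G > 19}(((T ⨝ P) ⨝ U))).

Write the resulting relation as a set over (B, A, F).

T ⋈ P (natural join on B): {(p, d, a, a, 19), (p, d, a, b, 39), (p, d, a, r, 22), (p, n, s, a, 19), (p, n, s, b, 39), (p, n, s, r, 22), (z, c, n, q, 36), (z, c, n, w, 9), (z, m, s, q, 36), (z, m, s, w, 9)}
(T ⨝ P) ⋈ U (natural join on E): {(p, d, a, a, 19, r, 11), (p, d, a, b, 39, r, 11), (p, d, a, r, 22, r, 11), (p, n, s, a, 19, s, 33), (p, n, s, a, 19, u, 9), (p, n, s, b, 39, s, 33), (p, n, s, b, 39, u, 9), (p, n, s, r, 22, s, 33), (p, n, s, r, 22, u, 9), (z, m, s, q, 36, s, 33), (z, m, s, q, 36, u, 9), (z, m, s, w, 9, s, 33), (z, m, s, w, 9, u, 9)}
Selection G > 19: {(p, d, a, b, 39, r, 11), (p, d, a, r, 22, r, 11), (p, n, s, b, 39, s, 33), (p, n, s, b, 39, u, 9), (p, n, s, r, 22, s, 33), (p, n, s, r, 22, u, 9), (z, m, s, q, 36, s, 33), (z, m, s, q, 36, u, 9)}
π_{B, A, F} gives {(p, b, r), (p, b, s), (p, b, u), (p, r, r), (p, r, s), (p, r, u), (z, q, s), (z, q, u)}.

{(p, b, r), (p, b, s), (p, b, u), (p, r, r), (p, r, s), (p, r, u), (z, q, s), (z, q, u)}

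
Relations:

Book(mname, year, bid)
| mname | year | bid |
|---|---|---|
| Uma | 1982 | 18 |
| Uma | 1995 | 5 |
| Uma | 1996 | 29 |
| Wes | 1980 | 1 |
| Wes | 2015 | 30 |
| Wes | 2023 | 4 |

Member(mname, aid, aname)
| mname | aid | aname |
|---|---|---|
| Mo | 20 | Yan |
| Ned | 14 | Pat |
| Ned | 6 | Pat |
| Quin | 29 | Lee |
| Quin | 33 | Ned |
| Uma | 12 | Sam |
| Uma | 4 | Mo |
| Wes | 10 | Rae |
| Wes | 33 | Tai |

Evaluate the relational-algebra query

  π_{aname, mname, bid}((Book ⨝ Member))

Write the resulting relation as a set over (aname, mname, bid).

Book ⋈ Member (natural join on mname): {(Uma, 1982, 18, 12, Sam), (Uma, 1982, 18, 4, Mo), (Uma, 1995, 5, 12, Sam), (Uma, 1995, 5, 4, Mo), (Uma, 1996, 29, 12, Sam), (Uma, 1996, 29, 4, Mo), (Wes, 1980, 1, 10, Rae), (Wes, 1980, 1, 33, Tai), (Wes, 2015, 30, 10, Rae), (Wes, 2015, 30, 33, Tai), (Wes, 2023, 4, 10, Rae), (Wes, 2023, 4, 33, Tai)}
Keep only column(s) aname, mname, bid: {(Mo, Uma, 18), (Mo, Uma, 29), (Mo, Uma, 5), (Rae, Wes, 1), (Rae, Wes, 30), (Rae, Wes, 4), (Sam, Uma, 18), (Sam, Uma, 29), (Sam, Uma, 5), (Tai, Wes, 1), (Tai, Wes, 30), (Tai, Wes, 4)}

{(Mo, Uma, 18), (Mo, Uma, 29), (Mo, Uma, 5), (Rae, Wes, 1), (Rae, Wes, 30), (Rae, Wes, 4), (Sam, Uma, 18), (Sam, Uma, 29), (Sam, Uma, 5), (Tai, Wes, 1), (Tai, Wes, 30), (Tai, Wes, 4)}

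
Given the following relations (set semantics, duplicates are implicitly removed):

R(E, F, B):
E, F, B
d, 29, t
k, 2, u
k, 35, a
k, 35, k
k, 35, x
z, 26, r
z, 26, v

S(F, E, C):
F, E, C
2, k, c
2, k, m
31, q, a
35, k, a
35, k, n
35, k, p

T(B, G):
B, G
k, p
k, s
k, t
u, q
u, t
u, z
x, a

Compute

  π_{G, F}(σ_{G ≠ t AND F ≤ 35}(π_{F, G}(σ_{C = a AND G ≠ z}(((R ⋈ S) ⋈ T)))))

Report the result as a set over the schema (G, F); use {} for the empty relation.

R ⋈ S (natural join on E, F): {(k, 2, u, c), (k, 2, u, m), (k, 35, a, a), (k, 35, a, n), (k, 35, a, p), (k, 35, k, a), (k, 35, k, n), (k, 35, k, p), (k, 35, x, a), (k, 35, x, n), (k, 35, x, p)}
(R ⋈ S) ⋈ T (natural join on B): {(k, 2, u, c, q), (k, 2, u, c, t), (k, 2, u, c, z), (k, 2, u, m, q), (k, 2, u, m, t), (k, 2, u, m, z), (k, 35, k, a, p), (k, 35, k, a, s), (k, 35, k, a, t), (k, 35, k, n, p), (k, 35, k, n, s), (k, 35, k, n, t), (k, 35, k, p, p), (k, 35, k, p, s), (k, 35, k, p, t), (k, 35, x, a, a), (k, 35, x, n, a), (k, 35, x, p, a)}
Filtering on C = a AND G ≠ z leaves {(k, 35, k, a, p), (k, 35, k, a, s), (k, 35, k, a, t), (k, 35, x, a, a)}.
π[F, G]: project onto (F, G) → {(35, a), (35, p), (35, s), (35, t)}
Filtering on G ≠ t AND F ≤ 35 leaves {(35, a), (35, p), (35, s)}.
π[G, F]: project onto (G, F) → {(a, 35), (p, 35), (s, 35)}

{(a, 35), (p, 35), (s, 35)}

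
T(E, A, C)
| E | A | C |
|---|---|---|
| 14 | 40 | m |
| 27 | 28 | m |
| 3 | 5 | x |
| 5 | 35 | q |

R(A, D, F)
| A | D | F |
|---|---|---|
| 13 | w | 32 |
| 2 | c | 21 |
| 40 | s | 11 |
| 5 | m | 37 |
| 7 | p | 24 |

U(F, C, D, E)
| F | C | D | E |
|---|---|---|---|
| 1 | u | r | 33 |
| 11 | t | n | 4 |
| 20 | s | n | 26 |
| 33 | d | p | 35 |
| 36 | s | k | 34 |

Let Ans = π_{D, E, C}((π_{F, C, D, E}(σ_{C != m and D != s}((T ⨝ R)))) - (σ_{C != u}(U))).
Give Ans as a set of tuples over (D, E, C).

{(m, 3, x)}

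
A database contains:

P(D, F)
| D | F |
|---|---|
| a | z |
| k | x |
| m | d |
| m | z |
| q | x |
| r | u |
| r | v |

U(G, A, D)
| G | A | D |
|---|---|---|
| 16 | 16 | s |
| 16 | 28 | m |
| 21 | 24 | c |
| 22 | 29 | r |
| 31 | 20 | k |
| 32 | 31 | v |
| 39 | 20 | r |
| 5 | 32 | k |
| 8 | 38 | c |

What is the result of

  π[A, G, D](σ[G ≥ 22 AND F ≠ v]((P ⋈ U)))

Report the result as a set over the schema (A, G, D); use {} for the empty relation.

Joining P and U on D yields {(k, x, 31, 20), (k, x, 5, 32), (m, d, 16, 28), (m, z, 16, 28), (r, u, 22, 29), (r, u, 39, 20), (r, v, 22, 29), (r, v, 39, 20)}.
σ[G ≥ 22 AND F ≠ v]: keep tuples satisfying G ≥ 22 AND F ≠ v → {(k, x, 31, 20), (r, u, 22, 29), (r, u, 39, 20)}
Keep only column(s) A, G, D: {(20, 31, k), (20, 39, r), (29, 22, r)}

{(20, 31, k), (20, 39, r), (29, 22, r)}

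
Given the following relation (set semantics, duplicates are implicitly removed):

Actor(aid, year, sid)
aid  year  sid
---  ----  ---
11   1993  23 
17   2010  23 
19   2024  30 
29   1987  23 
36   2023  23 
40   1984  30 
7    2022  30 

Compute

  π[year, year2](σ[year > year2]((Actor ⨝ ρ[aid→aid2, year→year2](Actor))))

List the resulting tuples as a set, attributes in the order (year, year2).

{(1993, 1987), (2010, 1987), (2010, 1993), (2022, 1984), (2023, 1987), (2023, 1993), (2023, 2010), (2024, 1984), (2024, 2022)}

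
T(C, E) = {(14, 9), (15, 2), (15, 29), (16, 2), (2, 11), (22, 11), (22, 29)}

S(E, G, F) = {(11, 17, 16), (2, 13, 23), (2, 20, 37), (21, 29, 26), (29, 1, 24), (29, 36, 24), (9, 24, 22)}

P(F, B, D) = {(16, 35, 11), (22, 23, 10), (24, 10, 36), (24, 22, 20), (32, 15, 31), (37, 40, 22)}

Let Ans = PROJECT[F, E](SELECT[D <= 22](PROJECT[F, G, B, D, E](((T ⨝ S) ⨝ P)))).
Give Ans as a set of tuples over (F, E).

{(16, 11), (22, 9), (24, 29), (37, 2)}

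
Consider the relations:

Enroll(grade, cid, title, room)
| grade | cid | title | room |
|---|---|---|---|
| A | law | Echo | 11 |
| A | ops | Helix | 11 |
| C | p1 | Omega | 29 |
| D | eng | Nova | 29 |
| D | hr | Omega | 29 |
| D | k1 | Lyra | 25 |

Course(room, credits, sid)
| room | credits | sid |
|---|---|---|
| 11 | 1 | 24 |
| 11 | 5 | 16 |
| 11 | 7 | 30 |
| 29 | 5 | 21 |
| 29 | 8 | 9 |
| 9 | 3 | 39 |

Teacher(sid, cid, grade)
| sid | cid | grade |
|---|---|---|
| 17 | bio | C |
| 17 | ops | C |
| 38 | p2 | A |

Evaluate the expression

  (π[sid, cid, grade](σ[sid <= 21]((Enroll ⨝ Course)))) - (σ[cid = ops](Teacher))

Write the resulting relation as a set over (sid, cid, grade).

{(16, law, A), (16, ops, A), (21, eng, D), (21, hr, D), (21, p1, C), (9, eng, D), (9, hr, D), (9, p1, C)}

Enroll ⋈ Course (natural join on room): {(A, law, Echo, 11, 1, 24), (A, law, Echo, 11, 5, 16), (A, law, Echo, 11, 7, 30), (A, ops, Helix, 11, 1, 24), (A, ops, Helix, 11, 5, 16), (A, ops, Helix, 11, 7, 30), (C, p1, Omega, 29, 5, 21), (C, p1, Omega, 29, 8, 9), (D, eng, Nova, 29, 5, 21), (D, eng, Nova, 29, 8, 9), (D, hr, Omega, 29, 5, 21), (D, hr, Omega, 29, 8, 9)}
Filtering on sid <= 21 leaves {(A, law, Echo, 11, 5, 16), (A, ops, Helix, 11, 5, 16), (C, p1, Omega, 29, 5, 21), (C, p1, Omega, 29, 8, 9), (D, eng, Nova, 29, 5, 21), (D, eng, Nova, 29, 8, 9), (D, hr, Omega, 29, 5, 21), (D, hr, Omega, 29, 8, 9)}.
π[sid, cid, grade]: project onto (sid, cid, grade) → {(16, law, A), (16, ops, A), (21, eng, D), (21, hr, D), (21, p1, C), (9, eng, D), (9, hr, D), (9, p1, C)}
Filtering on cid = ops leaves {(17, ops, C)}.
Set difference of the two operands is {(16, law, A), (16, ops, A), (21, eng, D), (21, hr, D), (21, p1, C), (9, eng, D), (9, hr, D), (9, p1, C)}.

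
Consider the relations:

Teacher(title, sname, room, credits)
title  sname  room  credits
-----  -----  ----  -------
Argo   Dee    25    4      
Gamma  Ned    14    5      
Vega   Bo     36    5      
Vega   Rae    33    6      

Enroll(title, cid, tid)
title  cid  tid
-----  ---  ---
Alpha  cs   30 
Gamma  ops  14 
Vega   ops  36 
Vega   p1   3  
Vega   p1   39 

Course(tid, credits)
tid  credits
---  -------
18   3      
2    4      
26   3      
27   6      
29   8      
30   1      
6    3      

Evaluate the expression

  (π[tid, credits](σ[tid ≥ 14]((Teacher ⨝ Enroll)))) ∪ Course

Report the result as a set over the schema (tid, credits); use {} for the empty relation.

Joining Teacher and Enroll on title yields {(Gamma, Ned, 14, 5, ops, 14), (Vega, Bo, 36, 5, ops, 36), (Vega, Bo, 36, 5, p1, 3), (Vega, Bo, 36, 5, p1, 39), (Vega, Rae, 33, 6, ops, 36), (Vega, Rae, 33, 6, p1, 3), (Vega, Rae, 33, 6, p1, 39)}.
Apply σ_{tid ≥ 14}; surviving tuples: {(Gamma, Ned, 14, 5, ops, 14), (Vega, Bo, 36, 5, ops, 36), (Vega, Bo, 36, 5, p1, 39), (Vega, Rae, 33, 6, ops, 36), (Vega, Rae, 33, 6, p1, 39)}
π_{tid, credits} gives {(14, 5), (36, 5), (36, 6), (39, 5), (39, 6)}.
Taking the union: {(14, 5), (18, 3), (2, 4), (26, 3), (27, 6), (29, 8), (30, 1), (36, 5), (36, 6), (39, 5), (39, 6), (6, 3)}

{(14, 5), (18, 3), (2, 4), (26, 3), (27, 6), (29, 8), (30, 1), (36, 5), (36, 6), (39, 5), (39, 6), (6, 3)}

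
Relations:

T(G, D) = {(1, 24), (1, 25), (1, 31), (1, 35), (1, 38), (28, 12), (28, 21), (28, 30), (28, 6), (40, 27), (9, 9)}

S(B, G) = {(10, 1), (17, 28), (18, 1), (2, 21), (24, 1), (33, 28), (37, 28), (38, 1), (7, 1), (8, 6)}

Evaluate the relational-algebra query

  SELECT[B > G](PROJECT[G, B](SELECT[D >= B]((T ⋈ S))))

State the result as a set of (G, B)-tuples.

{(1, 10), (1, 18), (1, 24), (1, 38), (1, 7)}

T ⋈ S (natural join on G): {(1, 24, 10), (1, 24, 18), (1, 24, 24), (1, 24, 38), (1, 24, 7), (1, 25, 10), (1, 25, 18), (1, 25, 24), (1, 25, 38), (1, 25, 7), (1, 31, 10), (1, 31, 18), (1, 31, 24), (1, 31, 38), (1, 31, 7), (1, 35, 10), (1, 35, 18), (1, 35, 24), (1, 35, 38), (1, 35, 7), (1, 38, 10), (1, 38, 18), (1, 38, 24), (1, 38, 38), (1, 38, 7), (28, 12, 17), (28, 12, 33), (28, 12, 37), (28, 21, 17), (28, 21, 33), (28, 21, 37), (28, 30, 17), (28, 30, 33), (28, 30, 37), (28, 6, 17), (28, 6, 33), (28, 6, 37)}
Apply σ_{D >= B}; surviving tuples: {(1, 24, 10), (1, 24, 18), (1, 24, 24), (1, 24, 7), (1, 25, 10), (1, 25, 18), (1, 25, 24), (1, 25, 7), (1, 31, 10), (1, 31, 18), (1, 31, 24), (1, 31, 7), (1, 35, 10), (1, 35, 18), (1, 35, 24), (1, 35, 7), (1, 38, 10), (1, 38, 18), (1, 38, 24), (1, 38, 38), (1, 38, 7), (28, 21, 17), (28, 30, 17)}
Projecting to G, B (17 duplicate(s) eliminated): {(1, 10), (1, 18), (1, 24), (1, 38), (1, 7), (28, 17)}
Apply σ_{B > G}; surviving tuples: {(1, 10), (1, 18), (1, 24), (1, 38), (1, 7)}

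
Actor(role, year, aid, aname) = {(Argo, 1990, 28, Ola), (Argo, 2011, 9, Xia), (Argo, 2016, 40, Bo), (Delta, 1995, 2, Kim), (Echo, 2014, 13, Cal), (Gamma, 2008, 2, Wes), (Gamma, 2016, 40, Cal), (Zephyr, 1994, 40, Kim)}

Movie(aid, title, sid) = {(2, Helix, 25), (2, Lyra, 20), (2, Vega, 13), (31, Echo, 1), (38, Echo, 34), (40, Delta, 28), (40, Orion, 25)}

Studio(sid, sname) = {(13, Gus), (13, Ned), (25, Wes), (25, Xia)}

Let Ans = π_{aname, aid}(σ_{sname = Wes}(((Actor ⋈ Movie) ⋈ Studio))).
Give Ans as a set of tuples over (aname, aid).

{(Bo, 40), (Cal, 40), (Kim, 2), (Kim, 40), (Wes, 2)}

Natural join on aid: {(Argo, 2016, 40, Bo, Delta, 28), (Argo, 2016, 40, Bo, Orion, 25), (Delta, 1995, 2, Kim, Helix, 25), (Delta, 1995, 2, Kim, Lyra, 20), (Delta, 1995, 2, Kim, Vega, 13), (Gamma, 2008, 2, Wes, Helix, 25), (Gamma, 2008, 2, Wes, Lyra, 20), (Gamma, 2008, 2, Wes, Vega, 13), (Gamma, 2016, 40, Cal, Delta, 28), (Gamma, 2016, 40, Cal, Orion, 25), (Zephyr, 1994, 40, Kim, Delta, 28), (Zephyr, 1994, 40, Kim, Orion, 25)}
Natural join on sid: {(Argo, 2016, 40, Bo, Orion, 25, Wes), (Argo, 2016, 40, Bo, Orion, 25, Xia), (Delta, 1995, 2, Kim, Helix, 25, Wes), (Delta, 1995, 2, Kim, Helix, 25, Xia), (Delta, 1995, 2, Kim, Vega, 13, Gus), (Delta, 1995, 2, Kim, Vega, 13, Ned), (Gamma, 2008, 2, Wes, Helix, 25, Wes), (Gamma, 2008, 2, Wes, Helix, 25, Xia), (Gamma, 2008, 2, Wes, Vega, 13, Gus), (Gamma, 2008, 2, Wes, Vega, 13, Ned), (Gamma, 2016, 40, Cal, Orion, 25, Wes), (Gamma, 2016, 40, Cal, Orion, 25, Xia), (Zephyr, 1994, 40, Kim, Orion, 25, Wes), (Zephyr, 1994, 40, Kim, Orion, 25, Xia)}
Filtering on sname = Wes leaves {(Argo, 2016, 40, Bo, Orion, 25, Wes), (Delta, 1995, 2, Kim, Helix, 25, Wes), (Gamma, 2008, 2, Wes, Helix, 25, Wes), (Gamma, 2016, 40, Cal, Orion, 25, Wes), (Zephyr, 1994, 40, Kim, Orion, 25, Wes)}.
Projecting to aname, aid: {(Bo, 40), (Cal, 40), (Kim, 2), (Kim, 40), (Wes, 2)}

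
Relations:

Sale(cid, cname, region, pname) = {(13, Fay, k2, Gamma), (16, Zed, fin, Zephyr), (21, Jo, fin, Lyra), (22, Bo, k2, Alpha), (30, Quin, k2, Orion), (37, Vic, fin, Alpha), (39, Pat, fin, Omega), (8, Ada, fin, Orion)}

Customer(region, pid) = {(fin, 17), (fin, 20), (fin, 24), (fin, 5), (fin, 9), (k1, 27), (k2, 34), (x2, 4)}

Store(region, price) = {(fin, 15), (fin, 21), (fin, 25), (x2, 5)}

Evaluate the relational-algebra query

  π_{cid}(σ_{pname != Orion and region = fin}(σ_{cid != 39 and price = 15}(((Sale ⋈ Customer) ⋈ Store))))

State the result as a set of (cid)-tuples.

Natural join on region: {(13, Fay, k2, Gamma, 34), (16, Zed, fin, Zephyr, 17), (16, Zed, fin, Zephyr, 20), (16, Zed, fin, Zephyr, 24), (16, Zed, fin, Zephyr, 5), (16, Zed, fin, Zephyr, 9), (21, Jo, fin, Lyra, 17), (21, Jo, fin, Lyra, 20), (21, Jo, fin, Lyra, 24), (21, Jo, fin, Lyra, 5), (21, Jo, fin, Lyra, 9), (22, Bo, k2, Alpha, 34), (30, Quin, k2, Orion, 34), (37, Vic, fin, Alpha, 17), (37, Vic, fin, Alpha, 20), (37, Vic, fin, Alpha, 24), (37, Vic, fin, Alpha, 5), (37, Vic, fin, Alpha, 9), (39, Pat, fin, Omega, 17), (39, Pat, fin, Omega, 20), (39, Pat, fin, Omega, 24), (39, Pat, fin, Omega, 5), (39, Pat, fin, Omega, 9), (8, Ada, fin, Orion, 17), (8, Ada, fin, Orion, 20), (8, Ada, fin, Orion, 24), (8, Ada, fin, Orion, 5), (8, Ada, fin, Orion, 9)}
Natural join on region: {(16, Zed, fin, Zephyr, 17, 15), (16, Zed, fin, Zephyr, 17, 21), (16, Zed, fin, Zephyr, 17, 25), (16, Zed, fin, Zephyr, 20, 15), (16, Zed, fin, Zephyr, 20, 21), (16, Zed, fin, Zephyr, 20, 25), (16, Zed, fin, Zephyr, 24, 15), (16, Zed, fin, Zephyr, 24, 21), (16, Zed, fin, Zephyr, 24, 25), (16, Zed, fin, Zephyr, 5, 15), (16, Zed, fin, Zephyr, 5, 21), (16, Zed, fin, Zephyr, 5, 25), (16, Zed, fin, Zephyr, 9, 15), (16, Zed, fin, Zephyr, 9, 21), (16, Zed, fin, Zephyr, 9, 25), (21, Jo, fin, Lyra, 17, 15), (21, Jo, fin, Lyra, 17, 21), (21, Jo, fin, Lyra, 17, 25), (21, Jo, fin, Lyra, 20, 15), (21, Jo, fin, Lyra, 20, 21), (21, Jo, fin, Lyra, 20, 25), (21, Jo, fin, Lyra, 24, 15), (21, Jo, fin, Lyra, 24, 21), (21, Jo, fin, Lyra, 24, 25), (21, Jo, fin, Lyra, 5, 15), (21, Jo, fin, Lyra, 5, 21), (21, Jo, fin, Lyra, 5, 25), (21, Jo, fin, Lyra, 9, 15), (21, Jo, fin, Lyra, 9, 21), (21, Jo, fin, Lyra, 9, 25), (37, Vic, fin, Alpha, 17, 15), (37, Vic, fin, Alpha, 17, 21), (37, Vic, fin, Alpha, 17, 25), (37, Vic, fin, Alpha, 20, 15), (37, Vic, fin, Alpha, 20, 21), (37, Vic, fin, Alpha, 20, 25), (37, Vic, fin, Alpha, 24, 15), (37, Vic, fin, Alpha, 24, 21), (37, Vic, fin, Alpha, 24, 25), (37, Vic, fin, Alpha, 5, 15), (37, Vic, fin, Alpha, 5, 21), (37, Vic, fin, Alpha, 5, 25), (37, Vic, fin, Alpha, 9, 15), (37, Vic, fin, Alpha, 9, 21), (37, Vic, fin, Alpha, 9, 25), (39, Pat, fin, Omega, 17, 15), (39, Pat, fin, Omega, 17, 21), (39, Pat, fin, Omega, 17, 25), (39, Pat, fin, Omega, 20, 15), (39, Pat, fin, Omega, 20, 21), (39, Pat, fin, Omega, 20, 25), (39, Pat, fin, Omega, 24, 15), (39, Pat, fin, Omega, 24, 21), (39, Pat, fin, Omega, 24, 25), (39, Pat, fin, Omega, 5, 15), (39, Pat, fin, Omega, 5, 21), (39, Pat, fin, Omega, 5, 25), (39, Pat, fin, Omega, 9, 15), (39, Pat, fin, Omega, 9, 21), (39, Pat, fin, Omega, 9, 25), (8, Ada, fin, Orion, 17, 15), (8, Ada, fin, Orion, 17, 21), (8, Ada, fin, Orion, 17, 25), (8, Ada, fin, Orion, 20, 15), (8, Ada, fin, Orion, 20, 21), (8, Ada, fin, Orion, 20, 25), (8, Ada, fin, Orion, 24, 15), (8, Ada, fin, Orion, 24, 21), (8, Ada, fin, Orion, 24, 25), (8, Ada, fin, Orion, 5, 15), (8, Ada, fin, Orion, 5, 21), (8, Ada, fin, Orion, 5, 25), (8, Ada, fin, Orion, 9, 15), (8, Ada, fin, Orion, 9, 21), (8, Ada, fin, Orion, 9, 25)}
Apply σ_{cid != 39 and price = 15}; surviving tuples: {(16, Zed, fin, Zephyr, 17, 15), (16, Zed, fin, Zephyr, 20, 15), (16, Zed, fin, Zephyr, 24, 15), (16, Zed, fin, Zephyr, 5, 15), (16, Zed, fin, Zephyr, 9, 15), (21, Jo, fin, Lyra, 17, 15), (21, Jo, fin, Lyra, 20, 15), (21, Jo, fin, Lyra, 24, 15), (21, Jo, fin, Lyra, 5, 15), (21, Jo, fin, Lyra, 9, 15), (37, Vic, fin, Alpha, 17, 15), (37, Vic, fin, Alpha, 20, 15), (37, Vic, fin, Alpha, 24, 15), (37, Vic, fin, Alpha, 5, 15), (37, Vic, fin, Alpha, 9, 15), (8, Ada, fin, Orion, 17, 15), (8, Ada, fin, Orion, 20, 15), (8, Ada, fin, Orion, 24, 15), (8, Ada, fin, Orion, 5, 15), (8, Ada, fin, Orion, 9, 15)}
Apply σ_{pname != Orion and region = fin}; surviving tuples: {(16, Zed, fin, Zephyr, 17, 15), (16, Zed, fin, Zephyr, 20, 15), (16, Zed, fin, Zephyr, 24, 15), (16, Zed, fin, Zephyr, 5, 15), (16, Zed, fin, Zephyr, 9, 15), (21, Jo, fin, Lyra, 17, 15), (21, Jo, fin, Lyra, 20, 15), (21, Jo, fin, Lyra, 24, 15), (21, Jo, fin, Lyra, 5, 15), (21, Jo, fin, Lyra, 9, 15), (37, Vic, fin, Alpha, 17, 15), (37, Vic, fin, Alpha, 20, 15), (37, Vic, fin, Alpha, 24, 15), (37, Vic, fin, Alpha, 5, 15), (37, Vic, fin, Alpha, 9, 15)}
π_{cid} gives {16, 21, 37} (12 duplicate(s) eliminated).

{16, 21, 37}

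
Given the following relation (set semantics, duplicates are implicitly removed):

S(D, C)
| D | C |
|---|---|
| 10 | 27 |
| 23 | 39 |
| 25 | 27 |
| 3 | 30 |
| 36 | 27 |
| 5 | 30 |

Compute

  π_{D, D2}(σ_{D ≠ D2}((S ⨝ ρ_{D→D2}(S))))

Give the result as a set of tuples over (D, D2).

{(10, 25), (10, 36), (25, 10), (25, 36), (3, 5), (36, 10), (36, 25), (5, 3)}

ρ[D→D2]: schema becomes (D2, C); tuples unchanged.
Natural join on C: {(10, 27, 10), (10, 27, 25), (10, 27, 36), (23, 39, 23), (25, 27, 10), (25, 27, 25), (25, 27, 36), (3, 30, 3), (3, 30, 5), (36, 27, 10), (36, 27, 25), (36, 27, 36), (5, 30, 3), (5, 30, 5)}
Selection D ≠ D2: {(10, 27, 25), (10, 27, 36), (25, 27, 10), (25, 27, 36), (3, 30, 5), (36, 27, 10), (36, 27, 25), (5, 30, 3)}
Projecting to D, D2: {(10, 25), (10, 36), (25, 10), (25, 36), (3, 5), (36, 10), (36, 25), (5, 3)}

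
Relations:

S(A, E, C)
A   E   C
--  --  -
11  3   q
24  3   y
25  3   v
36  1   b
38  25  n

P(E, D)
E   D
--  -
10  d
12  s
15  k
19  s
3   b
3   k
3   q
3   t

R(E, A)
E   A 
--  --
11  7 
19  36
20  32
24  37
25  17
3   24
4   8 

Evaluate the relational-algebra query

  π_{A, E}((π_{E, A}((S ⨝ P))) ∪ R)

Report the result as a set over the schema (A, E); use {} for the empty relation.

S ⋈ P (natural join on E): {(11, 3, q, b), (11, 3, q, k), (11, 3, q, q), (11, 3, q, t), (24, 3, y, b), (24, 3, y, k), (24, 3, y, q), (24, 3, y, t), (25, 3, v, b), (25, 3, v, k), (25, 3, v, q), (25, 3, v, t)}
Keep only column(s) E, A (9 duplicate(s) eliminated): {(3, 11), (3, 24), (3, 25)}
Taking the union: {(11, 7), (19, 36), (20, 32), (24, 37), (25, 17), (3, 11), (3, 24), (3, 25), (4, 8)}
Keep only column(s) A, E: {(11, 3), (17, 25), (24, 3), (25, 3), (32, 20), (36, 19), (37, 24), (7, 11), (8, 4)}

{(11, 3), (17, 25), (24, 3), (25, 3), (32, 20), (36, 19), (37, 24), (7, 11), (8, 4)}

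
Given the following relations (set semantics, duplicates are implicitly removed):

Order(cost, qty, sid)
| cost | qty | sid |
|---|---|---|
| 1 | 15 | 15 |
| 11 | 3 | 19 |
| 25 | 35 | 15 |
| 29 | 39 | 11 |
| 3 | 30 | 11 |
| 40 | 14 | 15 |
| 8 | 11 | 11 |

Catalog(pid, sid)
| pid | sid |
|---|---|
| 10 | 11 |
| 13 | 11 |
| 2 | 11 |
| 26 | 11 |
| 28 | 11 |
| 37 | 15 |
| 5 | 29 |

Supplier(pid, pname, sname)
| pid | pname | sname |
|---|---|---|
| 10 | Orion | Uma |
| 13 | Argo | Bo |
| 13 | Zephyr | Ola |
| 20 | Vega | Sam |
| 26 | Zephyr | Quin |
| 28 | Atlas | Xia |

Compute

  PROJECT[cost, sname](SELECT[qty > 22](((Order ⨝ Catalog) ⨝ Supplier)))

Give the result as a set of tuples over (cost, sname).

Joining Order and Catalog on sid yields {(1, 15, 15, 37), (25, 35, 15, 37), (29, 39, 11, 10), (29, 39, 11, 13), (29, 39, 11, 2), (29, 39, 11, 26), (29, 39, 11, 28), (3, 30, 11, 10), (3, 30, 11, 13), (3, 30, 11, 2), (3, 30, 11, 26), (3, 30, 11, 28), (40, 14, 15, 37), (8, 11, 11, 10), (8, 11, 11, 13), (8, 11, 11, 2), (8, 11, 11, 26), (8, 11, 11, 28)}.
Joining (Order ⨝ Catalog) and Supplier on pid yields {(29, 39, 11, 10, Orion, Uma), (29, 39, 11, 13, Argo, Bo), (29, 39, 11, 13, Zephyr, Ola), (29, 39, 11, 26, Zephyr, Quin), (29, 39, 11, 28, Atlas, Xia), (3, 30, 11, 10, Orion, Uma), (3, 30, 11, 13, Argo, Bo), (3, 30, 11, 13, Zephyr, Ola), (3, 30, 11, 26, Zephyr, Quin), (3, 30, 11, 28, Atlas, Xia), (8, 11, 11, 10, Orion, Uma), (8, 11, 11, 13, Argo, Bo), (8, 11, 11, 13, Zephyr, Ola), (8, 11, 11, 26, Zephyr, Quin), (8, 11, 11, 28, Atlas, Xia)}.
Filtering on qty > 22 leaves {(29, 39, 11, 10, Orion, Uma), (29, 39, 11, 13, Argo, Bo), (29, 39, 11, 13, Zephyr, Ola), (29, 39, 11, 26, Zephyr, Quin), (29, 39, 11, 28, Atlas, Xia), (3, 30, 11, 10, Orion, Uma), (3, 30, 11, 13, Argo, Bo), (3, 30, 11, 13, Zephyr, Ola), (3, 30, 11, 26, Zephyr, Quin), (3, 30, 11, 28, Atlas, Xia)}.
π_{cost, sname} gives {(29, Bo), (29, Ola), (29, Quin), (29, Uma), (29, Xia), (3, Bo), (3, Ola), (3, Quin), (3, Uma), (3, Xia)}.

{(29, Bo), (29, Ola), (29, Quin), (29, Uma), (29, Xia), (3, Bo), (3, Ola), (3, Quin), (3, Uma), (3, Xia)}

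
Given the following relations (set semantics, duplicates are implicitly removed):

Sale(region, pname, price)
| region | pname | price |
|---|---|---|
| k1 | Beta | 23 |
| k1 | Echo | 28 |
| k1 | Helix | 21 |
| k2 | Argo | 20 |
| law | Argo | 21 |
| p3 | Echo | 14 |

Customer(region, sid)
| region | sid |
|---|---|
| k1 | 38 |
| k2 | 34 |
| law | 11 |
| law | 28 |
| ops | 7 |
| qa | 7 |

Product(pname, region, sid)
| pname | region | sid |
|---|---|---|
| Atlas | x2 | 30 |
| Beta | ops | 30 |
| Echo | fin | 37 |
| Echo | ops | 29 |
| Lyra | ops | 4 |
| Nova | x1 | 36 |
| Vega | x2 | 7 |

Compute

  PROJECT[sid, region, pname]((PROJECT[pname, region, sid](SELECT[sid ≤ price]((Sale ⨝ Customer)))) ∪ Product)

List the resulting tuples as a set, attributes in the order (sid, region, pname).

{(11, law, Argo), (29, ops, Echo), (30, ops, Beta), (30, x2, Atlas), (36, x1, Nova), (37, fin, Echo), (4, ops, Lyra), (7, x2, Vega)}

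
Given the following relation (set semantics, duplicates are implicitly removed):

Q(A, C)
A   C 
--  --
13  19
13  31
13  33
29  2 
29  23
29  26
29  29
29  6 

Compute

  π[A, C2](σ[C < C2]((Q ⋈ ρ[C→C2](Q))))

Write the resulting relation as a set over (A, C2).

{(13, 31), (13, 33), (29, 23), (29, 26), (29, 29), (29, 6)}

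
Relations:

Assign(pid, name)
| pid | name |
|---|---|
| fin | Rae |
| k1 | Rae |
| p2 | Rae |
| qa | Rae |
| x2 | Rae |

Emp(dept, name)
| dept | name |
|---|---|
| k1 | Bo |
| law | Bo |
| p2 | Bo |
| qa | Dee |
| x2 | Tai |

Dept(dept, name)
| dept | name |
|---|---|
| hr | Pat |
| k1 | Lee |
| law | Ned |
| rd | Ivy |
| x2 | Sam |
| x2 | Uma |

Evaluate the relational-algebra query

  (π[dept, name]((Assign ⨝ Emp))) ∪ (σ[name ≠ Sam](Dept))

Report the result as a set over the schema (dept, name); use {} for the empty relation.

Joining Assign and Emp on name yields {}.
Projecting to dept, name: {}
Filtering on name ≠ Sam leaves {(hr, Pat), (k1, Lee), (law, Ned), (rd, Ivy), (x2, Uma)}.
Taking the union: {(hr, Pat), (k1, Lee), (law, Ned), (rd, Ivy), (x2, Uma)}

{(hr, Pat), (k1, Lee), (law, Ned), (rd, Ivy), (x2, Uma)}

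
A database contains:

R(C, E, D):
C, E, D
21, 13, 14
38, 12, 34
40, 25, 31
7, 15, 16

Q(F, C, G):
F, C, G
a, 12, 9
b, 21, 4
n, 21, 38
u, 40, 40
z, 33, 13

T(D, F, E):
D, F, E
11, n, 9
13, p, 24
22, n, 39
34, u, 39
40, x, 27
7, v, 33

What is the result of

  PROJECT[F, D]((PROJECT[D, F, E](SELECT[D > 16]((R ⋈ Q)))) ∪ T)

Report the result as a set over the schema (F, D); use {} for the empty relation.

{(n, 11), (n, 22), (p, 13), (u, 31), (u, 34), (v, 7), (x, 40)}

Natural join on C: {(21, 13, 14, b, 4), (21, 13, 14, n, 38), (40, 25, 31, u, 40)}
σ[D > 16]: keep tuples satisfying D > 16 → {(40, 25, 31, u, 40)}
Keep only column(s) D, F, E: {(31, u, 25)}
Taking the union: {(11, n, 9), (13, p, 24), (22, n, 39), (31, u, 25), (34, u, 39), (40, x, 27), (7, v, 33)}
Keep only column(s) F, D: {(n, 11), (n, 22), (p, 13), (u, 31), (u, 34), (v, 7), (x, 40)}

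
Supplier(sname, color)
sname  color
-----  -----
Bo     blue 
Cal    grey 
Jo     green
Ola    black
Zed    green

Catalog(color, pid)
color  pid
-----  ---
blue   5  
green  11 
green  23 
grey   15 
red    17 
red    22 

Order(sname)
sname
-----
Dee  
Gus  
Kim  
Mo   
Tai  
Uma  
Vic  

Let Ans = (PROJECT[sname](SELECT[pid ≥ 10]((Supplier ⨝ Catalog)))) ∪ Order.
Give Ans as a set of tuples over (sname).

{Cal, Dee, Gus, Jo, Kim, Mo, Tai, Uma, Vic, Zed}

Natural join on color: {(Bo, blue, 5), (Cal, grey, 15), (Jo, green, 11), (Jo, green, 23), (Zed, green, 11), (Zed, green, 23)}
Apply σ_{pid ≥ 10}; surviving tuples: {(Cal, grey, 15), (Jo, green, 11), (Jo, green, 23), (Zed, green, 11), (Zed, green, 23)}
Keep only column(s) sname (2 duplicate(s) eliminated): {Cal, Jo, Zed}
Set union of the two operands is {Cal, Dee, Gus, Jo, Kim, Mo, Tai, Uma, Vic, Zed}.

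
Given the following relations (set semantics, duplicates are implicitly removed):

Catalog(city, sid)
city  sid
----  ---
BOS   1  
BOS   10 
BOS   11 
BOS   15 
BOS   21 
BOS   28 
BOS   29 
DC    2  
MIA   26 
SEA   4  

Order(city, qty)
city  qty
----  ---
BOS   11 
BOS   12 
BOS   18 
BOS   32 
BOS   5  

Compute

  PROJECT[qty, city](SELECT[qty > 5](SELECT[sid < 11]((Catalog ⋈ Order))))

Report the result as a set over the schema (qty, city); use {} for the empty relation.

{(11, BOS), (12, BOS), (18, BOS), (32, BOS)}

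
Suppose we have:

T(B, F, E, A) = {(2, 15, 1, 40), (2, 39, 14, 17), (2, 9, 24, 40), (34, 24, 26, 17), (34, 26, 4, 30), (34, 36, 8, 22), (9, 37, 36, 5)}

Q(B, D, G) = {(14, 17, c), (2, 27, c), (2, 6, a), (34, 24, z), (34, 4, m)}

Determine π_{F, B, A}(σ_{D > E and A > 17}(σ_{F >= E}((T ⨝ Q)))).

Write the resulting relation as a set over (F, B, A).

{(15, 2, 40), (26, 34, 30), (36, 34, 22)}

Natural join on B: {(2, 15, 1, 40, 27, c), (2, 15, 1, 40, 6, a), (2, 39, 14, 17, 27, c), (2, 39, 14, 17, 6, a), (2, 9, 24, 40, 27, c), (2, 9, 24, 40, 6, a), (34, 24, 26, 17, 24, z), (34, 24, 26, 17, 4, m), (34, 26, 4, 30, 24, z), (34, 26, 4, 30, 4, m), (34, 36, 8, 22, 24, z), (34, 36, 8, 22, 4, m)}
Selection F >= E: {(2, 15, 1, 40, 27, c), (2, 15, 1, 40, 6, a), (2, 39, 14, 17, 27, c), (2, 39, 14, 17, 6, a), (34, 26, 4, 30, 24, z), (34, 26, 4, 30, 4, m), (34, 36, 8, 22, 24, z), (34, 36, 8, 22, 4, m)}
Selection D > E and A > 17: {(2, 15, 1, 40, 27, c), (2, 15, 1, 40, 6, a), (34, 26, 4, 30, 24, z), (34, 36, 8, 22, 24, z)}
Keep only column(s) F, B, A (1 duplicate(s) eliminated): {(15, 2, 40), (26, 34, 30), (36, 34, 22)}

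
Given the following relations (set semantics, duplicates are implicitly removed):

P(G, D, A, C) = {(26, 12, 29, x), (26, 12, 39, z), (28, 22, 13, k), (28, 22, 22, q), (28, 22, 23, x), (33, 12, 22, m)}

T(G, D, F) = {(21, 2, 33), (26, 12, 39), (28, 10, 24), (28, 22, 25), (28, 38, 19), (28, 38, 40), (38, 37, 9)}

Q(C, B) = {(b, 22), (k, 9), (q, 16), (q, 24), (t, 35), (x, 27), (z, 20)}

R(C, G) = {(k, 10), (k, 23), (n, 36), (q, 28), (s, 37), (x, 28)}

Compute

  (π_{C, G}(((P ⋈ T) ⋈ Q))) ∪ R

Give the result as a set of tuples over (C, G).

Natural join on G, D: {(26, 12, 29, x, 39), (26, 12, 39, z, 39), (28, 22, 13, k, 25), (28, 22, 22, q, 25), (28, 22, 23, x, 25)}
Natural join on C: {(26, 12, 29, x, 39, 27), (26, 12, 39, z, 39, 20), (28, 22, 13, k, 25, 9), (28, 22, 22, q, 25, 16), (28, 22, 22, q, 25, 24), (28, 22, 23, x, 25, 27)}
Projecting to C, G (1 duplicate(s) eliminated): {(k, 28), (q, 28), (x, 26), (x, 28), (z, 26)}
Union: {(k, 28), (q, 28), (x, 26), (x, 28), (z, 26)} with {(k, 10), (k, 23), (n, 36), (q, 28), (s, 37), (x, 28)} → {(k, 10), (k, 23), (k, 28), (n, 36), (q, 28), (s, 37), (x, 26), (x, 28), (z, 26)}

{(k, 10), (k, 23), (k, 28), (n, 36), (q, 28), (s, 37), (x, 26), (x, 28), (z, 26)}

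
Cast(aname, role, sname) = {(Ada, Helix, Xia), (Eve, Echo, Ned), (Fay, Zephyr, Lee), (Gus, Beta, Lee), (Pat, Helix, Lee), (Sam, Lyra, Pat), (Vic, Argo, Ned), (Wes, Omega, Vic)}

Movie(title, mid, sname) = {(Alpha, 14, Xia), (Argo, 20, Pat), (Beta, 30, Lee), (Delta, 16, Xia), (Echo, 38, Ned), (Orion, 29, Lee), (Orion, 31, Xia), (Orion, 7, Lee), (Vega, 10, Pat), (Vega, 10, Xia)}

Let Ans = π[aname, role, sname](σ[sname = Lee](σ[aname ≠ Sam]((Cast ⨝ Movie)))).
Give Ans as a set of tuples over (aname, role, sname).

Joining Cast and Movie on sname yields {(Ada, Helix, Xia, Alpha, 14), (Ada, Helix, Xia, Delta, 16), (Ada, Helix, Xia, Orion, 31), (Ada, Helix, Xia, Vega, 10), (Eve, Echo, Ned, Echo, 38), (Fay, Zephyr, Lee, Beta, 30), (Fay, Zephyr, Lee, Orion, 29), (Fay, Zephyr, Lee, Orion, 7), (Gus, Beta, Lee, Beta, 30), (Gus, Beta, Lee, Orion, 29), (Gus, Beta, Lee, Orion, 7), (Pat, Helix, Lee, Beta, 30), (Pat, Helix, Lee, Orion, 29), (Pat, Helix, Lee, Orion, 7), (Sam, Lyra, Pat, Argo, 20), (Sam, Lyra, Pat, Vega, 10), (Vic, Argo, Ned, Echo, 38)}.
Selection aname ≠ Sam: {(Ada, Helix, Xia, Alpha, 14), (Ada, Helix, Xia, Delta, 16), (Ada, Helix, Xia, Orion, 31), (Ada, Helix, Xia, Vega, 10), (Eve, Echo, Ned, Echo, 38), (Fay, Zephyr, Lee, Beta, 30), (Fay, Zephyr, Lee, Orion, 29), (Fay, Zephyr, Lee, Orion, 7), (Gus, Beta, Lee, Beta, 30), (Gus, Beta, Lee, Orion, 29), (Gus, Beta, Lee, Orion, 7), (Pat, Helix, Lee, Beta, 30), (Pat, Helix, Lee, Orion, 29), (Pat, Helix, Lee, Orion, 7), (Vic, Argo, Ned, Echo, 38)}
Selection sname = Lee: {(Fay, Zephyr, Lee, Beta, 30), (Fay, Zephyr, Lee, Orion, 29), (Fay, Zephyr, Lee, Orion, 7), (Gus, Beta, Lee, Beta, 30), (Gus, Beta, Lee, Orion, 29), (Gus, Beta, Lee, Orion, 7), (Pat, Helix, Lee, Beta, 30), (Pat, Helix, Lee, Orion, 29), (Pat, Helix, Lee, Orion, 7)}
π_{aname, role, sname} gives {(Fay, Zephyr, Lee), (Gus, Beta, Lee), (Pat, Helix, Lee)} (6 duplicate(s) eliminated).

{(Fay, Zephyr, Lee), (Gus, Beta, Lee), (Pat, Helix, Lee)}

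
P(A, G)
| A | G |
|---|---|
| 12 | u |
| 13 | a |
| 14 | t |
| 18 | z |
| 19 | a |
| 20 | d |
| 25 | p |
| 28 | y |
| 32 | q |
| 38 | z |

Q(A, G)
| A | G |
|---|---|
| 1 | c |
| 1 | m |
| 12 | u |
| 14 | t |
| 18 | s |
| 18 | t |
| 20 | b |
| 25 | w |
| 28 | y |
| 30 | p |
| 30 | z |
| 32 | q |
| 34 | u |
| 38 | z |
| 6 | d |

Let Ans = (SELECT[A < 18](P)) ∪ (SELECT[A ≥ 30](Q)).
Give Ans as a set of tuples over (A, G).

{(12, u), (13, a), (14, t), (30, p), (30, z), (32, q), (34, u), (38, z)}

Selection A < 18: {(12, u), (13, a), (14, t)}
Selection A ≥ 30: {(30, p), (30, z), (32, q), (34, u), (38, z)}
Union: {(12, u), (13, a), (14, t)} with {(30, p), (30, z), (32, q), (34, u), (38, z)} → {(12, u), (13, a), (14, t), (30, p), (30, z), (32, q), (34, u), (38, z)}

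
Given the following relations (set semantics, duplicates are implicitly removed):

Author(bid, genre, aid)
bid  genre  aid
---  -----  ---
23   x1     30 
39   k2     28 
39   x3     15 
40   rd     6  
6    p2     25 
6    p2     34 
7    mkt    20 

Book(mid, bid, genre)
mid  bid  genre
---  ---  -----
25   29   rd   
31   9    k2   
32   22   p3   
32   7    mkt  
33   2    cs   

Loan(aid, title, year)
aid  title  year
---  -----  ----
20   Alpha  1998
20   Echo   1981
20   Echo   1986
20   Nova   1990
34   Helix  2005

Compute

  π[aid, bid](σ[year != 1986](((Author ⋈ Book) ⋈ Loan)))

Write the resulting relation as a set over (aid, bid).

{(20, 7)}

Natural join on bid, genre: {(7, mkt, 20, 32)}
Natural join on aid: {(7, mkt, 20, 32, Alpha, 1998), (7, mkt, 20, 32, Echo, 1981), (7, mkt, 20, 32, Echo, 1986), (7, mkt, 20, 32, Nova, 1990)}
Apply σ_{year != 1986}; surviving tuples: {(7, mkt, 20, 32, Alpha, 1998), (7, mkt, 20, 32, Echo, 1981), (7, mkt, 20, 32, Nova, 1990)}
Keep only column(s) aid, bid (2 duplicate(s) eliminated): {(20, 7)}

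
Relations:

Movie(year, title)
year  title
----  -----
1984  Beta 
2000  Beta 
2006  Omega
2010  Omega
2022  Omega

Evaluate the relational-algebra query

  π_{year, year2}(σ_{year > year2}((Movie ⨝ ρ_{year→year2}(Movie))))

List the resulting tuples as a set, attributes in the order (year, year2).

{(2000, 1984), (2010, 2006), (2022, 2006), (2022, 2010)}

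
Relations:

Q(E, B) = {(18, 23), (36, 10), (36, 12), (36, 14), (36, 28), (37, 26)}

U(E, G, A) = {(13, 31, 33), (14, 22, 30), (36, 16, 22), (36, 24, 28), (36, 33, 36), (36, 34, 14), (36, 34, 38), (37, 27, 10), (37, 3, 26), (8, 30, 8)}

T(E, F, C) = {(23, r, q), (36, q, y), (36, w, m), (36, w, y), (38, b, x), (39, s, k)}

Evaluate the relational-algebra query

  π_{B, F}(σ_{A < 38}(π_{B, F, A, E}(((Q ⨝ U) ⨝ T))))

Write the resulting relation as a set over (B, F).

{(10, q), (10, w), (12, q), (12, w), (14, q), (14, w), (28, q), (28, w)}

Joining Q and U on E yields {(36, 10, 16, 22), (36, 10, 24, 28), (36, 10, 33, 36), (36, 10, 34, 14), (36, 10, 34, 38), (36, 12, 16, 22), (36, 12, 24, 28), (36, 12, 33, 36), (36, 12, 34, 14), (36, 12, 34, 38), (36, 14, 16, 22), (36, 14, 24, 28), (36, 14, 33, 36), (36, 14, 34, 14), (36, 14, 34, 38), (36, 28, 16, 22), (36, 28, 24, 28), (36, 28, 33, 36), (36, 28, 34, 14), (36, 28, 34, 38), (37, 26, 27, 10), (37, 26, 3, 26)}.
Joining (Q ⨝ U) and T on E yields {(36, 10, 16, 22, q, y), (36, 10, 16, 22, w, m), (36, 10, 16, 22, w, y), (36, 10, 24, 28, q, y), (36, 10, 24, 28, w, m), (36, 10, 24, 28, w, y), (36, 10, 33, 36, q, y), (36, 10, 33, 36, w, m), (36, 10, 33, 36, w, y), (36, 10, 34, 14, q, y), (36, 10, 34, 14, w, m), (36, 10, 34, 14, w, y), (36, 10, 34, 38, q, y), (36, 10, 34, 38, w, m), (36, 10, 34, 38, w, y), (36, 12, 16, 22, q, y), (36, 12, 16, 22, w, m), (36, 12, 16, 22, w, y), (36, 12, 24, 28, q, y), (36, 12, 24, 28, w, m), (36, 12, 24, 28, w, y), (36, 12, 33, 36, q, y), (36, 12, 33, 36, w, m), (36, 12, 33, 36, w, y), (36, 12, 34, 14, q, y), (36, 12, 34, 14, w, m), (36, 12, 34, 14, w, y), (36, 12, 34, 38, q, y), (36, 12, 34, 38, w, m), (36, 12, 34, 38, w, y), (36, 14, 16, 22, q, y), (36, 14, 16, 22, w, m), (36, 14, 16, 22, w, y), (36, 14, 24, 28, q, y), (36, 14, 24, 28, w, m), (36, 14, 24, 28, w, y), (36, 14, 33, 36, q, y), (36, 14, 33, 36, w, m), (36, 14, 33, 36, w, y), (36, 14, 34, 14, q, y), (36, 14, 34, 14, w, m), (36, 14, 34, 14, w, y), (36, 14, 34, 38, q, y), (36, 14, 34, 38, w, m), (36, 14, 34, 38, w, y), (36, 28, 16, 22, q, y), (36, 28, 16, 22, w, m), (36, 28, 16, 22, w, y), (36, 28, 24, 28, q, y), (36, 28, 24, 28, w, m), (36, 28, 24, 28, w, y), (36, 28, 33, 36, q, y), (36, 28, 33, 36, w, m), (36, 28, 33, 36, w, y), (36, 28, 34, 14, q, y), (36, 28, 34, 14, w, m), (36, 28, 34, 14, w, y), (36, 28, 34, 38, q, y), (36, 28, 34, 38, w, m), (36, 28, 34, 38, w, y)}.
π[B, F, A, E]: project onto (B, F, A, E) (20 duplicate(s) eliminated) → {(10, q, 14, 36), (10, q, 22, 36), (10, q, 28, 36), (10, q, 36, 36), (10, q, 38, 36), (10, w, 14, 36), (10, w, 22, 36), (10, w, 28, 36), (10, w, 36, 36), (10, w, 38, 36), (12, q, 14, 36), (12, q, 22, 36), (12, q, 28, 36), (12, q, 36, 36), (12, q, 38, 36), (12, w, 14, 36), (12, w, 22, 36), (12, w, 28, 36), (12, w, 36, 36), (12, w, 38, 36), (14, q, 14, 36), (14, q, 22, 36), (14, q, 28, 36), (14, q, 36, 36), (14, q, 38, 36), (14, w, 14, 36), (14, w, 22, 36), (14, w, 28, 36), (14, w, 36, 36), (14, w, 38, 36), (28, q, 14, 36), (28, q, 22, 36), (28, q, 28, 36), (28, q, 36, 36), (28, q, 38, 36), (28, w, 14, 36), (28, w, 22, 36), (28, w, 28, 36), (28, w, 36, 36), (28, w, 38, 36)}
Apply σ_{A < 38}; surviving tuples: {(10, q, 14, 36), (10, q, 22, 36), (10, q, 28, 36), (10, q, 36, 36), (10, w, 14, 36), (10, w, 22, 36), (10, w, 28, 36), (10, w, 36, 36), (12, q, 14, 36), (12, q, 22, 36), (12, q, 28, 36), (12, q, 36, 36), (12, w, 14, 36), (12, w, 22, 36), (12, w, 28, 36), (12, w, 36, 36), (14, q, 14, 36), (14, q, 22, 36), (14, q, 28, 36), (14, q, 36, 36), (14, w, 14, 36), (14, w, 22, 36), (14, w, 28, 36), (14, w, 36, 36), (28, q, 14, 36), (28, q, 22, 36), (28, q, 28, 36), (28, q, 36, 36), (28, w, 14, 36), (28, w, 22, 36), (28, w, 28, 36), (28, w, 36, 36)}
π[B, F]: project onto (B, F) (24 duplicate(s) eliminated) → {(10, q), (10, w), (12, q), (12, w), (14, q), (14, w), (28, q), (28, w)}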